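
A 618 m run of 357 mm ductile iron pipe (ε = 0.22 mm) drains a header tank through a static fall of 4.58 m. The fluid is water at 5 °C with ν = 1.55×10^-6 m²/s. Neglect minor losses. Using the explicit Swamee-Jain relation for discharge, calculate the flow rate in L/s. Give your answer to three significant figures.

Q ≈ 167 L/s

Swamee-Jain (Type II): Q = -0.965·√(gD⁵h_f/L)·ln[ε/(3.7D) + √(3.17ν²L/(gD³h_f))]
√(gD⁵h_f/L) = √(9.81·0.357⁵·4.58/618) = 0.02053
ε/(3.7D) = 1.67×10^-4; √(3.17ν²L/(gD³h_f)) = 4.80×10^-5
Q = -0.965·0.02053·ln(2.145×10^-4) = 0.1674 m³/s
Check: V = 1.67 m/s, Re = 3.85×10^5, f = 0.01870, h_f = 4.61 m ≈ 4.58 m ✓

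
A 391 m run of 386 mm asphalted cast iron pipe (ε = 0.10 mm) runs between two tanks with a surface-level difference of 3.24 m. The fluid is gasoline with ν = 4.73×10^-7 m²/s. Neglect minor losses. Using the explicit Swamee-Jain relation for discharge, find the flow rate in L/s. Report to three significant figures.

Swamee-Jain (Type II): Q = -0.965·√(gD⁵h_f/L)·ln[ε/(3.7D) + √(3.17ν²L/(gD³h_f))]
√(gD⁵h_f/L) = √(9.81·0.386⁵·3.24/391) = 0.02639
ε/(3.7D) = 7.00×10^-5; √(3.17ν²L/(gD³h_f)) = 1.23×10^-5
Q = -0.965·0.02639·ln(8.233×10^-5) = 0.2395 m³/s
Check: V = 2.05 m/s, Re = 1.67×10^6, f = 0.01507, h_f = 3.26 m ≈ 3.24 m ✓

Q ≈ 240 L/s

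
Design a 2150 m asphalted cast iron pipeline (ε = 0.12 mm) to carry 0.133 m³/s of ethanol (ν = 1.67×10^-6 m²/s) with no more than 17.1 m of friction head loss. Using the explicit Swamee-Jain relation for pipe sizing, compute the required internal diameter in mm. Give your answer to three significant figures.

Swamee-Jain (Type III): D = 0.66·[ε^1.25·(LQ²/(gh_f))^4.75 + ν·Q^9.4·(L/(gh_f))^5.2]^0.04
LQ²/(gh_f) = 0.2267; L/(gh_f) = 12.82
Term 1 = ε^1.25·(…)^4.75 = 1.09×10^-8; Term 2 = ν·Q^9.4·(…)^5.2 = 5.59×10^-9
D = 0.66·(1.09×10^-8 + 5.59×10^-9)^0.04 = 0.3223 m = 322 mm
Check: V = 1.63 m/s, Re = 3.15×10^5, f = 0.01748, h_f = 15.8 m ≈ 17.1 m ✓

D ≈ 322 mm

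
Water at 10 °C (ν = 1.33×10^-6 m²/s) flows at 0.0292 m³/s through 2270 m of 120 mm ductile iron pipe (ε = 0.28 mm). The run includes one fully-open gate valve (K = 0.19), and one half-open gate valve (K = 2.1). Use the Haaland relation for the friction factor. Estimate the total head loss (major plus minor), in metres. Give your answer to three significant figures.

V = 4Q/(πD²) = 2.582 m/s; V²/2g = 0.3398 m
Re = 2.33×10^5, ε/D = 0.00233 → f = 0.02507 (Haaland)
Major: h_f = f(L/D)·V²/2g = 0.02507·18917·0.3398 = 161.1 m
Minor: ΣK = 2.29; h_m = ΣK·V²/2g = 0.7780 m
Total H_L = 161.1 + 0.7780 = 161.9 m

H_L ≈ 162 m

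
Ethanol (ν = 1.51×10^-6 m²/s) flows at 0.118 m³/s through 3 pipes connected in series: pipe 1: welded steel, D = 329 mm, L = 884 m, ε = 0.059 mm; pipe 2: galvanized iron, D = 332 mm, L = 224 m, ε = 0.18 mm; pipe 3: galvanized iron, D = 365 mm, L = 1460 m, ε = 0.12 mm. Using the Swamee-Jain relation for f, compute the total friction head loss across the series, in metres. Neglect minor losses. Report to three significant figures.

Pipe 1: V = 1.388 m/s, Re = 3.02×10^5, ε/D = 1.79×10^-4, f = 0.01613, h_1 = f(L/D)V²/2g = 4.255 m
Pipe 2: V = 1.363 m/s, Re = 3.00×10^5, ε/D = 5.42×10^-4, f = 0.01857, h_2 = f(L/D)V²/2g = 1.186 m
Pipe 3: V = 1.128 m/s, Re = 2.73×10^5, ε/D = 3.29×10^-4, f = 0.01741, h_3 = f(L/D)V²/2g = 4.515 m
Series → Q common, losses add: H = Σh = 9.956 m

H ≈ 9.96 m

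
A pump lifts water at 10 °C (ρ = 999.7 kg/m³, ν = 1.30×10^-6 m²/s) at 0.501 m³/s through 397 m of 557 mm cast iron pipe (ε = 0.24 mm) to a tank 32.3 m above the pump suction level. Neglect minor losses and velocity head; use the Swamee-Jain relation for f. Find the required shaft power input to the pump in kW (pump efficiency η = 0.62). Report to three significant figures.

P_shaft ≈ 277 kW

V = 4Q/(πD²) = 2.056 m/s; Re = 8.81×10^5; ε/D = 4.31×10^-4; f = 0.01689
h_f = f(L/D)V²/2g = 2.594 m
Total head H = z + h_f = 32.3 + 2.594 = 34.89 m
P_hyd = ρgQH = 999.7·9.81·0.501·34.89 = 171.4 kW
P_shaft = P_hyd/η = 171.4/0.62 = 276.5 kW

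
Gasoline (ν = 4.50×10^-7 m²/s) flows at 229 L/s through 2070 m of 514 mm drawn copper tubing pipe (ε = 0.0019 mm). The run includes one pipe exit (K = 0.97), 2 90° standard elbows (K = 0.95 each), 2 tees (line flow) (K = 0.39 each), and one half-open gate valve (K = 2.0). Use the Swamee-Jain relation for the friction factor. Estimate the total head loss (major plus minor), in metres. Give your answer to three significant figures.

H_L ≈ 3.17 m

V = 4Q/(πD²) = 1.104 m/s; V²/2g = 0.06208 m
Re = 1.26×10^6, ε/D = 3.70×10^-6 → f = 0.01127 (Swamee-Jain)
Major: h_f = f(L/D)·V²/2g = 0.01127·4027·0.06208 = 2.819 m
Minor: ΣK = 5.65; h_m = ΣK·V²/2g = 0.3507 m
Total H_L = 2.819 + 0.3507 = 3.170 m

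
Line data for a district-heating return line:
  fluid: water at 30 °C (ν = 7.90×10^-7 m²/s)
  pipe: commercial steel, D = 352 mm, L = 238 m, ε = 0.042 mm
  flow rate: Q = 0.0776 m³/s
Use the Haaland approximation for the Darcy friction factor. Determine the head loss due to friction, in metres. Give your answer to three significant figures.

h_f ≈ 0.330 m

V = 4Q/(πD²) = 4·0.0776/(π·0.352²) = 0.7974 m/s
Re = VD/ν = 0.7974·0.352/7.90×10^-7 = 3.55×10^5 → turbulent
ε/D = 0.042/352 = 1.19×10^-4
Haaland: f = 0.01506
h_f = f(L/D)V²/(2g) = 0.01506·(238/0.352)·0.7974²/(2·9.81) = 0.3301 m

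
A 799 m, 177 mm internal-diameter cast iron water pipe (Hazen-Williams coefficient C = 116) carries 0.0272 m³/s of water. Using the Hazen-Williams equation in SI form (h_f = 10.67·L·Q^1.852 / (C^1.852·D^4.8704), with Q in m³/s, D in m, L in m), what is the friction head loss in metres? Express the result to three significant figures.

h_f ≈ 7.43 m

h_f = 10.67·799·0.0272^1.852 / (116^1.852·0.177^4.8704) = 7.427 m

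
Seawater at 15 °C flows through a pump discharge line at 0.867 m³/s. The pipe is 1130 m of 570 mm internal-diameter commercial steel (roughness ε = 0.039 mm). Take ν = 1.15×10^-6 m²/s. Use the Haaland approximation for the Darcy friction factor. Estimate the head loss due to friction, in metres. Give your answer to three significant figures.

V = 4Q/(πD²) = 4·0.867/(π·0.570²) = 3.398 m/s
Re = VD/ν = 3.398·0.570/1.15×10^-6 = 1.68×10^6 → turbulent
ε/D = 0.039/570 = 6.84×10^-5
Haaland: f = 0.01227
h_f = f(L/D)V²/(2g) = 0.01227·(1130/0.570)·3.398²/(2·9.81) = 14.32 m

h_f ≈ 14.3 m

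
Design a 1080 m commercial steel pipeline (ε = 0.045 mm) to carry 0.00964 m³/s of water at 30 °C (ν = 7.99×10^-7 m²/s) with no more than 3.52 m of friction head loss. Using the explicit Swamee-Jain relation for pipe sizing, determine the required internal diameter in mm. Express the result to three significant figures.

Swamee-Jain (Type III): D = 0.66·[ε^1.25·(LQ²/(gh_f))^4.75 + ν·Q^9.4·(L/(gh_f))^5.2]^0.04
LQ²/(gh_f) = 0.002906; L/(gh_f) = 31.28
Term 1 = ε^1.25·(…)^4.75 = 3.29×10^-18; Term 2 = ν·Q^9.4·(…)^5.2 = 5.35×10^-18
D = 0.66·(3.29×10^-18 + 5.35×10^-18)^0.04 = 0.1371 m = 137 mm
Check: V = 0.653 m/s, Re = 1.12×10^5, f = 0.01932, h_f = 3.31 m ≈ 3.52 m ✓

D ≈ 137 mm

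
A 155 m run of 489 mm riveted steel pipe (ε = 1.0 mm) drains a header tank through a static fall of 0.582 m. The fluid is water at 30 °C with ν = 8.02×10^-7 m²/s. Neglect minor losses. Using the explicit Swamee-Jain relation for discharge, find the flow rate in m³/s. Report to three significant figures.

Swamee-Jain (Type II): Q = -0.965·√(gD⁵h_f/L)·ln[ε/(3.7D) + √(3.17ν²L/(gD³h_f))]
√(gD⁵h_f/L) = √(9.81·0.489⁵·0.582/155) = 0.03209
ε/(3.7D) = 5.53×10^-4; √(3.17ν²L/(gD³h_f)) = 2.18×10^-5
Q = -0.965·0.03209·ln(5.745×10^-4) = 0.2311 m³/s
Check: V = 1.23 m/s, Re = 7.50×10^5, f = 0.02389, h_f = 0.584 m ≈ 0.582 m ✓

Q ≈ 0.231 m³/s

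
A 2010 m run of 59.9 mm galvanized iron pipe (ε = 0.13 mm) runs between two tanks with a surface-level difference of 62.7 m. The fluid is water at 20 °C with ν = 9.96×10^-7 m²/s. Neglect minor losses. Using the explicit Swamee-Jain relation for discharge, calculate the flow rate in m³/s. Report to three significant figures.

Swamee-Jain (Type II): Q = -0.965·√(gD⁵h_f/L)·ln[ε/(3.7D) + √(3.17ν²L/(gD³h_f))]
√(gD⁵h_f/L) = √(9.81·0.0599⁵·62.7/2010) = 4.858×10^-4
ε/(3.7D) = 5.87×10^-4; √(3.17ν²L/(gD³h_f)) = 2.19×10^-4
Q = -0.965·4.858×10^-4·ln(8.052×10^-4) = 0.003340 m³/s
Check: V = 1.19 m/s, Re = 7.13×10^4, f = 0.02636, h_f = 63.3 m ≈ 62.7 m ✓

Q ≈ 0.00334 m³/s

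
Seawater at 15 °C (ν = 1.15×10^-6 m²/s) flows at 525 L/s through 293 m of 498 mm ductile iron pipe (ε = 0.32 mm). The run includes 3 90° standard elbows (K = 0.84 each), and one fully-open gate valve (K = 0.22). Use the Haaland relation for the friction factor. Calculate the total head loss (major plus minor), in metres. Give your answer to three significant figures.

H_L ≈ 4.94 m

V = 4Q/(πD²) = 2.695 m/s; V²/2g = 0.3703 m
Re = 1.17×10^6, ε/D = 6.43×10^-4 → f = 0.01803 (Haaland)
Major: h_f = f(L/D)·V²/2g = 0.01803·588.4·0.3703 = 3.928 m
Minor: ΣK = 2.74; h_m = ΣK·V²/2g = 1.015 m
Total H_L = 3.928 + 1.015 = 4.943 m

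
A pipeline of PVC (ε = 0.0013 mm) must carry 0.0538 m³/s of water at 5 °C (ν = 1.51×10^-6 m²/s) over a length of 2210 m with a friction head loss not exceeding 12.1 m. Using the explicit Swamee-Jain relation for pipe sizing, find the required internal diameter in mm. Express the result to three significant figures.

D ≈ 236 mm

Swamee-Jain (Type III): D = 0.66·[ε^1.25·(LQ²/(gh_f))^4.75 + ν·Q^9.4·(L/(gh_f))^5.2]^0.04
LQ²/(gh_f) = 0.05389; L/(gh_f) = 18.62
Term 1 = ε^1.25·(…)^4.75 = 4.14×10^-14; Term 2 = ν·Q^9.4·(…)^5.2 = 7.11×10^-12
D = 0.66·(4.14×10^-14 + 7.11×10^-12)^0.04 = 0.2364 m = 236 mm
Check: V = 1.23 m/s, Re = 1.92×10^5, f = 0.01571, h_f = 11.2 m ≈ 12.1 m ✓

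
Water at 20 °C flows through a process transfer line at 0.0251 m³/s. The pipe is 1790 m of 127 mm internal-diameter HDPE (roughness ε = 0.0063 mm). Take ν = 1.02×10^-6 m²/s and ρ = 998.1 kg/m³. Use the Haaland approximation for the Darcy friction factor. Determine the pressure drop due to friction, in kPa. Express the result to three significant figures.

Δp ≈ 422 kPa

V = 4Q/(πD²) = 4·0.0251/(π·0.127²) = 1.981 m/s
Re = VD/ν = 1.981·0.127/1.02×10^-6 = 2.47×10^5 → turbulent
ε/D = 0.0063/127 = 4.96×10^-5
Haaland: f = 0.01526
h_f = f(L/D)V²/(2g) = 0.01526·(1790/0.127)·1.981²/(2·9.81) = 43.05 m
Δp = ρg·h_f = 998.1·9.81·43.05 = 421.5 kPa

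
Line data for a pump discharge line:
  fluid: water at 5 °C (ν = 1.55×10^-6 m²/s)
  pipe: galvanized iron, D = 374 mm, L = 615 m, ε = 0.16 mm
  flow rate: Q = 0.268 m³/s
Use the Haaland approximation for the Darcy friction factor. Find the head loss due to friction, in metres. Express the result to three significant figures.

h_f ≈ 8.46 m

V = 4Q/(πD²) = 4·0.268/(π·0.374²) = 2.440 m/s
Re = VD/ν = 2.440·0.374/1.55×10^-6 = 5.89×10^5 → turbulent
ε/D = 0.16/374 = 4.28×10^-4
Haaland: f = 0.01697
h_f = f(L/D)V²/(2g) = 0.01697·(615/0.374)·2.440²/(2·9.81) = 8.465 m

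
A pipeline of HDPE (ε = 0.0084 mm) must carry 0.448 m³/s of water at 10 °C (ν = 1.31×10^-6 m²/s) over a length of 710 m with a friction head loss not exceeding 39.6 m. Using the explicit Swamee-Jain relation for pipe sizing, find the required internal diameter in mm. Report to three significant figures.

D ≈ 325 mm

Swamee-Jain (Type III): D = 0.66·[ε^1.25·(LQ²/(gh_f))^4.75 + ν·Q^9.4·(L/(gh_f))^5.2]^0.04
LQ²/(gh_f) = 0.3668; L/(gh_f) = 1.828
Term 1 = ε^1.25·(…)^4.75 = 3.86×10^-9; Term 2 = ν·Q^9.4·(…)^5.2 = 1.59×10^-8
D = 0.66·(3.86×10^-9 + 1.59×10^-8)^0.04 = 0.3246 m = 325 mm
Check: V = 5.41 m/s, Re = 1.34×10^6, f = 0.01176, h_f = 38.4 m ≈ 39.6 m ✓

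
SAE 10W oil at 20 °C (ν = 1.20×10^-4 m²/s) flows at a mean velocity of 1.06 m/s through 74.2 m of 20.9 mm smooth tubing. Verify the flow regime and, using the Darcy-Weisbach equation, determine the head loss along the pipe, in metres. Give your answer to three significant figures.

h_f ≈ 70.5 m

Re = VD/ν = 1.06·0.02090/1.20×10^-4 = 185 → laminar (Re < 2300)
f = 64/Re = 0.3467
h_f = f(L/D)V²/(2g) = 0.3467·(74.2/0.02090)·1.06²/(2·9.81) = 70.48 m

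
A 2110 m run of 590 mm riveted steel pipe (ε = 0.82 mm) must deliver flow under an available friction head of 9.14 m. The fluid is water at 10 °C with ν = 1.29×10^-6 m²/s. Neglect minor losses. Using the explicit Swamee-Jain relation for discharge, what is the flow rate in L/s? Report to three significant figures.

Swamee-Jain (Type II): Q = -0.965·√(gD⁵h_f/L)·ln[ε/(3.7D) + √(3.17ν²L/(gD³h_f))]
√(gD⁵h_f/L) = √(9.81·0.590⁵·9.14/2110) = 0.05512
ε/(3.7D) = 3.76×10^-4; √(3.17ν²L/(gD³h_f)) = 2.46×10^-5
Q = -0.965·0.05512·ln(4.002×10^-4) = 0.4161 m³/s
Check: V = 1.52 m/s, Re = 6.96×10^5, f = 0.02175, h_f = 9.19 m ≈ 9.14 m ✓

Q ≈ 416 L/s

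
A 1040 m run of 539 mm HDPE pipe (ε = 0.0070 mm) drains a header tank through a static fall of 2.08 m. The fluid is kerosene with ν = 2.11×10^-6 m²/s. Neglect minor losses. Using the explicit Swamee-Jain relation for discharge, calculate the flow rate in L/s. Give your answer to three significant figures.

Swamee-Jain (Type II): Q = -0.965·√(gD⁵h_f/L)·ln[ε/(3.7D) + √(3.17ν²L/(gD³h_f))]
√(gD⁵h_f/L) = √(9.81·0.539⁵·2.08/1040) = 0.02988
ε/(3.7D) = 3.51×10^-6; √(3.17ν²L/(gD³h_f)) = 6.78×10^-5
Q = -0.965·0.02988·ln(7.129×10^-5) = 0.2753 m³/s
Check: V = 1.21 m/s, Re = 3.08×10^5, f = 0.01446, h_f = 2.07 m ≈ 2.08 m ✓

Q ≈ 275 L/s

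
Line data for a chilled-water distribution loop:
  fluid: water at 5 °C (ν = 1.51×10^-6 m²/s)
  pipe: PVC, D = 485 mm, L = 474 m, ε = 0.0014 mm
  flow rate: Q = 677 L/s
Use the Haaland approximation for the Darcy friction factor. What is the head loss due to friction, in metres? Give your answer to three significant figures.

h_f ≈ 7.58 m

V = 4Q/(πD²) = 4·0.677/(π·0.485²) = 3.665 m/s
Re = VD/ν = 3.665·0.485/1.51×10^-6 = 1.18×10^6 → turbulent
ε/D = 0.0014/485 = 2.89×10^-6
Haaland: f = 0.01133
h_f = f(L/D)V²/(2g) = 0.01133·(474/0.485)·3.665²/(2·9.81) = 7.577 m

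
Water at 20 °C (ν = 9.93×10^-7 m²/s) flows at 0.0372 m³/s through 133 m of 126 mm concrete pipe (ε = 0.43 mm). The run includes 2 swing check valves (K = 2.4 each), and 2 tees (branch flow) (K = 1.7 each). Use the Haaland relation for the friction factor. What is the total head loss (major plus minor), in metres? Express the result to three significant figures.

V = 4Q/(πD²) = 2.983 m/s; V²/2g = 0.4537 m
Re = 3.79×10^5, ε/D = 0.00341 → f = 0.02749 (Haaland)
Major: h_f = f(L/D)·V²/2g = 0.02749·1056·0.4537 = 13.16 m
Minor: ΣK = 8.20; h_m = ΣK·V²/2g = 3.720 m
Total H_L = 13.16 + 3.720 = 16.88 m

H_L ≈ 16.9 m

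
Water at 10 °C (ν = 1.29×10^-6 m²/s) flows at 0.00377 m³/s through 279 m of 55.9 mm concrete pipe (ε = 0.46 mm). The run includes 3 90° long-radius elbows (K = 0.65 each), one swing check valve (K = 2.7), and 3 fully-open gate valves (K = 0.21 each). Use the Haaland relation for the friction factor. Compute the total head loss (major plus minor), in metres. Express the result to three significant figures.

V = 4Q/(πD²) = 1.536 m/s; V²/2g = 0.1203 m
Re = 6.66×10^4, ε/D = 0.00823 → f = 0.03653 (Haaland)
Major: h_f = f(L/D)·V²/2g = 0.03653·4991·0.1203 = 21.93 m
Minor: ΣK = 5.28; h_m = ΣK·V²/2g = 0.6350 m
Total H_L = 21.93 + 0.6350 = 22.56 m

H_L ≈ 22.6 m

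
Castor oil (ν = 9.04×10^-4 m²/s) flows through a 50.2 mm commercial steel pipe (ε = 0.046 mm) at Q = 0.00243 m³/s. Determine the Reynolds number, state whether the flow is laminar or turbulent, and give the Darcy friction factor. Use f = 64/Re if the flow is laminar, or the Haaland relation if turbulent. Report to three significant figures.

Re ≈ 68.2; laminar; f = 64/Re ≈ 0.939

V = 4Q/(πD²) = 1.228 m/s
Re = VD/ν = 1.228·0.0502/9.04×10^-4 = 68.2
Re < 2300 → laminar → f = 64/Re = 0.9387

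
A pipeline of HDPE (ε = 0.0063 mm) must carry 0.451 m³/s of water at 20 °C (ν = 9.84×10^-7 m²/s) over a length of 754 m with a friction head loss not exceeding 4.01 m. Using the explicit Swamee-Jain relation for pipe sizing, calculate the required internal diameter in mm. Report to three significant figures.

Swamee-Jain (Type III): D = 0.66·[ε^1.25·(LQ²/(gh_f))^4.75 + ν·Q^9.4·(L/(gh_f))^5.2]^0.04
LQ²/(gh_f) = 3.899; L/(gh_f) = 19.17
Term 1 = ε^1.25·(…)^4.75 = 2.02×10^-4; Term 2 = ν·Q^9.4·(…)^5.2 = 0.00258
D = 0.66·(2.02×10^-4 + 0.00258)^0.04 = 0.5216 m = 522 mm
Check: V = 2.11 m/s, Re = 1.12×10^6, f = 0.01171, h_f = 3.84 m ≈ 4.01 m ✓

D ≈ 522 mm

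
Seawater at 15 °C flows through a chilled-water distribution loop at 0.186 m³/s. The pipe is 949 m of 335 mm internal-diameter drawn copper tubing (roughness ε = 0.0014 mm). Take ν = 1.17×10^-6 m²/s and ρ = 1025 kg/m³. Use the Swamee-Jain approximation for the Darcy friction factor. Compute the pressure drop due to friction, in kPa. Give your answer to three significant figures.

V = 4Q/(πD²) = 4·0.186/(π·0.335²) = 2.110 m/s
Re = VD/ν = 2.110·0.335/1.17×10^-6 = 6.04×10^5 → turbulent
ε/D = 0.0014/335 = 4.18×10^-6
Swamee-Jain: f = 0.01273
h_f = f(L/D)V²/(2g) = 0.01273·(949/0.335)·2.110²/(2·9.81) = 8.188 m
Δp = ρg·h_f = 1025·9.81·8.188 = 82.33 kPa

Δp ≈ 82.3 kPa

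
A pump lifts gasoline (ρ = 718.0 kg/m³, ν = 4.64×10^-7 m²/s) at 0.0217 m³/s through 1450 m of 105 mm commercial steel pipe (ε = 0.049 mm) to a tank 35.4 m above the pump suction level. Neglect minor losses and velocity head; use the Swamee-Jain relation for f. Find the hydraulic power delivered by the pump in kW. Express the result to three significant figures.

P_hyd ≈ 17.2 kW

V = 4Q/(πD²) = 2.506 m/s; Re = 5.67×10^5; ε/D = 4.67×10^-4; f = 0.01745
h_f = f(L/D)V²/2g = 77.15 m
Total head H = z + h_f = 35.4 + 77.15 = 112.6 m
P_hyd = ρgQH = 718.0·9.81·0.0217·112.6 = 17.20 kW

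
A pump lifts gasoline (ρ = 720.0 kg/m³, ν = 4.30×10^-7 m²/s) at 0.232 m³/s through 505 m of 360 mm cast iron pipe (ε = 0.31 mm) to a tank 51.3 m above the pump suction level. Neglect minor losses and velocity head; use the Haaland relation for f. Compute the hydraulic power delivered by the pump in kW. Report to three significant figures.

P_hyd ≈ 95.7 kW

V = 4Q/(πD²) = 2.279 m/s; Re = 1.91×10^6; ε/D = 8.61×10^-4; f = 0.01914
h_f = f(L/D)V²/2g = 7.107 m
Total head H = z + h_f = 51.3 + 7.107 = 58.41 m
P_hyd = ρgQH = 720.0·9.81·0.232·58.41 = 95.71 kW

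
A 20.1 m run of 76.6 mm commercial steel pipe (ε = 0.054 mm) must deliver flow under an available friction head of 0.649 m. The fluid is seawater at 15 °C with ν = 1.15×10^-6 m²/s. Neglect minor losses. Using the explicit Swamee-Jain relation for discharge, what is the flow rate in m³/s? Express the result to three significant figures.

Q ≈ 0.00699 m³/s

Swamee-Jain (Type II): Q = -0.965·√(gD⁵h_f/L)·ln[ε/(3.7D) + √(3.17ν²L/(gD³h_f))]
√(gD⁵h_f/L) = √(9.81·0.0766⁵·0.649/20.1) = 9.140×10^-4
ε/(3.7D) = 1.91×10^-4; √(3.17ν²L/(gD³h_f)) = 1.72×10^-4
Q = -0.965·9.140×10^-4·ln(3.621×10^-4) = 0.006988 m³/s
Check: V = 1.52 m/s, Re = 1.01×10^5, f = 0.02123, h_f = 0.653 m ≈ 0.649 m ✓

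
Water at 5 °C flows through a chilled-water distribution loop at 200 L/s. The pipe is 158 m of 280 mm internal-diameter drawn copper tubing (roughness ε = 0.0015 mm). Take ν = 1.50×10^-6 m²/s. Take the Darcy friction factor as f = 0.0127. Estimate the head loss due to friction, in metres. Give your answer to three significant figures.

V = 4Q/(πD²) = 4·0.200/(π·0.280²) = 3.248 m/s
h_f = f(L/D)V²/(2g) = 0.01270·(158/0.280)·3.248²/(2·9.81) = 3.853 m

h_f ≈ 3.85 m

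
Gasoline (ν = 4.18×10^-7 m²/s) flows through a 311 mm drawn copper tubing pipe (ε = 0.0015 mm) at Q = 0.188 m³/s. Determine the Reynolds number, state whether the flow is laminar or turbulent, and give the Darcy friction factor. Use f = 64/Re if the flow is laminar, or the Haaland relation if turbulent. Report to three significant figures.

V = 4Q/(πD²) = 2.475 m/s
Re = VD/ν = 2.475·0.311/4.18×10^-7 = 1.84×10^6
Re > 4000 → turbulent; ε/D = 4.82×10^-6
Haaland: f = 0.01061

Re ≈ 1.84×10^6; turbulent; f ≈ 0.0106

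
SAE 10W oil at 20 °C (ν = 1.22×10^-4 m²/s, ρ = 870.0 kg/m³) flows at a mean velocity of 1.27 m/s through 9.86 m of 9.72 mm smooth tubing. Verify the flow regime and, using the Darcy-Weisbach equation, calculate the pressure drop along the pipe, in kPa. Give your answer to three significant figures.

Δp ≈ 450 kPa

Re = VD/ν = 1.27·0.009720/1.22×10^-4 = 101 → laminar (Re < 2300)
f = 64/Re = 0.6325
h_f = f(L/D)V²/(2g) = 0.6325·(9.86/0.009720)·1.27²/(2·9.81) = 52.75 m
Δp = ρg·h_f = 870.0·9.81·52.75 = 450.2 kPa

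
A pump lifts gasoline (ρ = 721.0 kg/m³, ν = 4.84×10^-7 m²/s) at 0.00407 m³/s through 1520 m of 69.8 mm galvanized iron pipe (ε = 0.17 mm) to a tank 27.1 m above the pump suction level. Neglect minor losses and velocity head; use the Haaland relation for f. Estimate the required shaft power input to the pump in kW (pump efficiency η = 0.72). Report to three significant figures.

V = 4Q/(πD²) = 1.064 m/s; Re = 1.53×10^5; ε/D = 0.00244; f = 0.02564
h_f = f(L/D)V²/2g = 32.19 m
Total head H = z + h_f = 27.1 + 32.19 = 59.29 m
P_hyd = ρgQH = 721.0·9.81·0.00407·59.29 = 1.707 kW
P_shaft = P_hyd/η = 1.707/0.72 = 2.371 kW

P_shaft ≈ 2.37 kW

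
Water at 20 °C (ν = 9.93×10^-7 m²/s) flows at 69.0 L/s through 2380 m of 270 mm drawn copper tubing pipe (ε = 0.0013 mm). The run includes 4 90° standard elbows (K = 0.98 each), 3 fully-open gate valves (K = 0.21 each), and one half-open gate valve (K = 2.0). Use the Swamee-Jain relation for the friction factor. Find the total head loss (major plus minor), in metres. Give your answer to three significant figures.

V = 4Q/(πD²) = 1.205 m/s; V²/2g = 0.07402 m
Re = 3.28×10^5, ε/D = 4.81×10^-6 → f = 0.01420 (Swamee-Jain)
Major: h_f = f(L/D)·V²/2g = 0.01420·8815·0.07402 = 9.265 m
Minor: ΣK = 6.55; h_m = ΣK·V²/2g = 0.4848 m
Total H_L = 9.265 + 0.4848 = 9.750 m

H_L ≈ 9.75 m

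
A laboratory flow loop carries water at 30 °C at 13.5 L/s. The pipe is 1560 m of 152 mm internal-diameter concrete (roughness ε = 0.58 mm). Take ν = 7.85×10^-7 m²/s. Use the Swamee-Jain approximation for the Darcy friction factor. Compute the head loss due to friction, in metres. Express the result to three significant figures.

h_f ≈ 8.40 m

V = 4Q/(πD²) = 4·0.0135/(π·0.152²) = 0.7440 m/s
Re = VD/ν = 0.7440·0.152/7.85×10^-7 = 1.44×10^5 → turbulent
ε/D = 0.58/152 = 0.00382
Swamee-Jain: f = 0.02903
h_f = f(L/D)V²/(2g) = 0.02903·(1560/0.152)·0.7440²/(2·9.81) = 8.404 m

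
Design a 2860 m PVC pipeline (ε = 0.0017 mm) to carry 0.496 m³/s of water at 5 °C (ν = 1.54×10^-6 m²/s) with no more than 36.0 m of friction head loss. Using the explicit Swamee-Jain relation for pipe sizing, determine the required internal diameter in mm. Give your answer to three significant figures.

Swamee-Jain (Type III): D = 0.66·[ε^1.25·(LQ²/(gh_f))^4.75 + ν·Q^9.4·(L/(gh_f))^5.2]^0.04
LQ²/(gh_f) = 1.992; L/(gh_f) = 8.098
Term 1 = ε^1.25·(…)^4.75 = 1.62×10^-6; Term 2 = ν·Q^9.4·(…)^5.2 = 1.12×10^-4
D = 0.66·(1.62×10^-6 + 1.12×10^-4)^0.04 = 0.4589 m = 459 mm
Check: V = 3.00 m/s, Re = 8.94×10^5, f = 0.01192, h_f = 34.0 m ≈ 36.0 m ✓

D ≈ 459 mm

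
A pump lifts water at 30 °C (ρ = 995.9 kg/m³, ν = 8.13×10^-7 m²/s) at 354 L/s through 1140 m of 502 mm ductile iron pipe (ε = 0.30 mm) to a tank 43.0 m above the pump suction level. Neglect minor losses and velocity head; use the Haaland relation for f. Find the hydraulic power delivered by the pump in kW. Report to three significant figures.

V = 4Q/(πD²) = 1.789 m/s; Re = 1.10×10^6; ε/D = 5.98×10^-4; f = 0.01777
h_f = f(L/D)V²/2g = 6.581 m
Total head H = z + h_f = 43.0 + 6.581 = 49.58 m
P_hyd = ρgQH = 995.9·9.81·0.354·49.58 = 171.5 kW

P_hyd ≈ 171 kW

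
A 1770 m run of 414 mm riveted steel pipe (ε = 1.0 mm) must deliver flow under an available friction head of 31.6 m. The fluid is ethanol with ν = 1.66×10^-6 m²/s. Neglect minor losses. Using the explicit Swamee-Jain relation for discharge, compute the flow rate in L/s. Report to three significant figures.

Q ≈ 325 L/s

Swamee-Jain (Type II): Q = -0.965·√(gD⁵h_f/L)·ln[ε/(3.7D) + √(3.17ν²L/(gD³h_f))]
√(gD⁵h_f/L) = √(9.81·0.414⁵·31.6/1770) = 0.04615
ε/(3.7D) = 6.53×10^-4; √(3.17ν²L/(gD³h_f)) = 2.65×10^-5
Q = -0.965·0.04615·ln(6.793×10^-4) = 0.3249 m³/s
Check: V = 2.41 m/s, Re = 6.02×10^5, f = 0.02501, h_f = 31.7 m ≈ 31.6 m ✓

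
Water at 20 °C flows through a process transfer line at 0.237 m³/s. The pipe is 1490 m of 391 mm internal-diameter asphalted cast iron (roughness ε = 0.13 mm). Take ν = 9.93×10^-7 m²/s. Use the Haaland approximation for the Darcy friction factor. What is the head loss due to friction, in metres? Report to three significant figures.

V = 4Q/(πD²) = 4·0.237/(π·0.391²) = 1.974 m/s
Re = VD/ν = 1.974·0.391/9.93×10^-7 = 7.77×10^5 → turbulent
ε/D = 0.13/391 = 3.32×10^-4
Haaland: f = 0.01604
h_f = f(L/D)V²/(2g) = 0.01604·(1490/0.391)·1.974²/(2·9.81) = 12.14 m

h_f ≈ 12.1 m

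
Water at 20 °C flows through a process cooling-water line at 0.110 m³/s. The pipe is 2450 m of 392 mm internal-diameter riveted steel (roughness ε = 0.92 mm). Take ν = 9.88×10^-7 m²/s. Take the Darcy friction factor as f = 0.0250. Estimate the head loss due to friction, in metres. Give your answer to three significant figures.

h_f ≈ 6.62 m

V = 4Q/(πD²) = 4·0.110/(π·0.392²) = 0.9114 m/s
h_f = f(L/D)V²/(2g) = 0.02500·(2450/0.392)·0.9114²/(2·9.81) = 6.616 m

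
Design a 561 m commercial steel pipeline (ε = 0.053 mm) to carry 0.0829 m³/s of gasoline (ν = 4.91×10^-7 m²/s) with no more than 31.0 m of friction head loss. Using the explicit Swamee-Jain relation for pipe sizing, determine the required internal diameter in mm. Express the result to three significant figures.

Swamee-Jain (Type III): D = 0.66·[ε^1.25·(LQ²/(gh_f))^4.75 + ν·Q^9.4·(L/(gh_f))^5.2]^0.04
LQ²/(gh_f) = 0.01268; L/(gh_f) = 1.845
Term 1 = ε^1.25·(…)^4.75 = 4.41×10^-15; Term 2 = ν·Q^9.4·(…)^5.2 = 8.10×10^-16
D = 0.66·(4.41×10^-15 + 8.10×10^-16)^0.04 = 0.1771 m = 177 mm
Check: V = 3.36 m/s, Re = 1.21×10^6, f = 0.01563, h_f = 28.6 m ≈ 31.0 m ✓

D ≈ 177 mm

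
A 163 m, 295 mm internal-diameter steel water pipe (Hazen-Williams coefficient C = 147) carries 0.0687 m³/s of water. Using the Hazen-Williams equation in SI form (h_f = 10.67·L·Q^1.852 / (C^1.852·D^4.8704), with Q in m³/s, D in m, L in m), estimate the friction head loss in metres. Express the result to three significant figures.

h_f ≈ 0.452 m

h_f = 10.67·163·0.0687^1.852 / (147^1.852·0.295^4.8704) = 0.4515 m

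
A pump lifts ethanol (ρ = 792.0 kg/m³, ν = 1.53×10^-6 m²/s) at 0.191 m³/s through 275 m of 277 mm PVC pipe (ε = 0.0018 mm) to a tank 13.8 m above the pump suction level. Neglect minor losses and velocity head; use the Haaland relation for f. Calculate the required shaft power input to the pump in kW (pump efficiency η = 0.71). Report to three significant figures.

V = 4Q/(πD²) = 3.169 m/s; Re = 5.74×10^5; ε/D = 6.50×10^-6; f = 0.01283
h_f = f(L/D)V²/2g = 6.520 m
Total head H = z + h_f = 13.8 + 6.520 = 20.32 m
P_hyd = ρgQH = 792.0·9.81·0.191·20.32 = 30.15 kW
P_shaft = P_hyd/η = 30.15/0.71 = 42.47 kW

P_shaft ≈ 42.5 kW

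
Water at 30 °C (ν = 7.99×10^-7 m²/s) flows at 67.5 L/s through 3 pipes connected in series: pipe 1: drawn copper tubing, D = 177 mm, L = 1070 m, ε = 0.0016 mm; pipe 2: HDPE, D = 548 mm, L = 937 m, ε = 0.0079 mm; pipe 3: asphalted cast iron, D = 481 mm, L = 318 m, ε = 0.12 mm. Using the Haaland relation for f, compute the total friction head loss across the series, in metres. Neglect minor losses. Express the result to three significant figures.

Pipe 1: V = 2.743 m/s, Re = 6.08×10^5, ε/D = 9.04×10^-6, f = 0.01274, h_1 = f(L/D)V²/2g = 29.53 m
Pipe 2: V = 0.2862 m/s, Re = 1.96×10^5, ε/D = 1.44×10^-5, f = 0.01564, h_2 = f(L/D)V²/2g = 0.1117 m
Pipe 3: V = 0.3715 m/s, Re = 2.24×10^5, ε/D = 2.49×10^-4, f = 0.01697, h_3 = f(L/D)V²/2g = 0.07889 m
Series → Q common, losses add: H = Σh = 29.72 m

H ≈ 29.7 m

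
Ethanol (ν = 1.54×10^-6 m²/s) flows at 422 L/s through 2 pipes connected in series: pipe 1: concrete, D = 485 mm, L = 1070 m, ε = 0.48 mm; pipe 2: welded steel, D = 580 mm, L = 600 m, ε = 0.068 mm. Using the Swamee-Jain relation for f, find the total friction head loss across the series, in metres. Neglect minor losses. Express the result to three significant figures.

H ≈ 13.7 m

Pipe 1: V = 2.284 m/s, Re = 7.19×10^5, ε/D = 9.90×10^-4, f = 0.02011, h_1 = f(L/D)V²/2g = 11.80 m
Pipe 2: V = 1.597 m/s, Re = 6.02×10^5, ε/D = 1.17×10^-4, f = 0.01439, h_2 = f(L/D)V²/2g = 1.935 m
Series → Q common, losses add: H = Σh = 13.74 m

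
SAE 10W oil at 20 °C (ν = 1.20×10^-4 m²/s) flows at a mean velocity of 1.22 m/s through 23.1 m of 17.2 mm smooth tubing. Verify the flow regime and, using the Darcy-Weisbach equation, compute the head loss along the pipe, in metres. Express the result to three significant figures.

Re = VD/ν = 1.22·0.01720/1.20×10^-4 = 175 → laminar (Re < 2300)
f = 64/Re = 0.3660
h_f = f(L/D)V²/(2g) = 0.3660·(23.1/0.01720)·1.22²/(2·9.81) = 37.29 m

h_f ≈ 37.3 m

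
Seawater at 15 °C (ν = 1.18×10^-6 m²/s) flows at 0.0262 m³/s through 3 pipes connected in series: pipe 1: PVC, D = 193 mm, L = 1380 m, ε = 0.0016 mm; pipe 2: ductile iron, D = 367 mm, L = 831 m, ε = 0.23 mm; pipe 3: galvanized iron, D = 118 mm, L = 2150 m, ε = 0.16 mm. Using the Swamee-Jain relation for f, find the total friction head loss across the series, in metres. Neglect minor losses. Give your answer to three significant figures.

H ≈ 124 m

Pipe 1: V = 0.8956 m/s, Re = 1.46×10^5, ε/D = 8.29×10^-6, f = 0.01658, h_1 = f(L/D)V²/2g = 4.847 m
Pipe 2: V = 0.2477 m/s, Re = 7.70×10^4, ε/D = 6.27×10^-4, f = 0.02164, h_2 = f(L/D)V²/2g = 0.1532 m
Pipe 3: V = 2.396 m/s, Re = 2.40×10^5, ε/D = 0.00136, f = 0.02231, h_3 = f(L/D)V²/2g = 118.9 m
Series → Q common, losses add: H = Σh = 123.9 m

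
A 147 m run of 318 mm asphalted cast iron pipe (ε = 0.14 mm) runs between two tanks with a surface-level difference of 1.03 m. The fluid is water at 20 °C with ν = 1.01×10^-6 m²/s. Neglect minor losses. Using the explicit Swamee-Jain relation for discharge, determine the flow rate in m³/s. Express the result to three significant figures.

Q ≈ 0.126 m³/s

Swamee-Jain (Type II): Q = -0.965·√(gD⁵h_f/L)·ln[ε/(3.7D) + √(3.17ν²L/(gD³h_f))]
√(gD⁵h_f/L) = √(9.81·0.318⁵·1.03/147) = 0.01495
ε/(3.7D) = 1.19×10^-4; √(3.17ν²L/(gD³h_f)) = 3.82×10^-5
Q = -0.965·0.01495·ln(1.572×10^-4) = 0.1264 m³/s
Check: V = 1.59 m/s, Re = 5.01×10^5, f = 0.01739, h_f = 1.04 m ≈ 1.03 m ✓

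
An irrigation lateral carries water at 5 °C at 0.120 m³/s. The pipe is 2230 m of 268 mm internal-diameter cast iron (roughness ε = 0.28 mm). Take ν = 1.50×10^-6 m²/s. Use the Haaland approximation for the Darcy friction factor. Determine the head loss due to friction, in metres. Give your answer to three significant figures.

h_f ≈ 39.4 m

V = 4Q/(πD²) = 4·0.120/(π·0.268²) = 2.127 m/s
Re = VD/ν = 2.127·0.268/1.50×10^-6 = 3.80×10^5 → turbulent
ε/D = 0.28/268 = 0.00104
Haaland: f = 0.02055
h_f = f(L/D)V²/(2g) = 0.02055·(2230/0.268)·2.127²/(2·9.81) = 39.43 m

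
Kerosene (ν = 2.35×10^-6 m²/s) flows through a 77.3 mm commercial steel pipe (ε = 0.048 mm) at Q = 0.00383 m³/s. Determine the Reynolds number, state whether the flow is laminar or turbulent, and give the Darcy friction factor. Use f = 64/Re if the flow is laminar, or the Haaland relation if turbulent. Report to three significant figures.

Re ≈ 2.68×10^4; turbulent; f ≈ 0.0253

V = 4Q/(πD²) = 0.8161 m/s
Re = VD/ν = 0.8161·0.0773/2.35×10^-6 = 2.68×10^4
Re > 4000 → turbulent; ε/D = 6.21×10^-4
Haaland: f = 0.02530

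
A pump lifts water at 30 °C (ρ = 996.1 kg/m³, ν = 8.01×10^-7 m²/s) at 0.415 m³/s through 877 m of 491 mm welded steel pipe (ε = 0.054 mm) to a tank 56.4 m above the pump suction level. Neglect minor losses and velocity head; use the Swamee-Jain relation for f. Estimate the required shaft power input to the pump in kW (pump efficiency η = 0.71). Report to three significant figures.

P_shaft ≈ 356 kW

V = 4Q/(πD²) = 2.192 m/s; Re = 1.34×10^6; ε/D = 1.10×10^-4; f = 0.01336
h_f = f(L/D)V²/2g = 5.843 m
Total head H = z + h_f = 56.4 + 5.843 = 62.24 m
P_hyd = ρgQH = 996.1·9.81·0.415·62.24 = 252.4 kW
P_shaft = P_hyd/η = 252.4/0.71 = 355.5 kW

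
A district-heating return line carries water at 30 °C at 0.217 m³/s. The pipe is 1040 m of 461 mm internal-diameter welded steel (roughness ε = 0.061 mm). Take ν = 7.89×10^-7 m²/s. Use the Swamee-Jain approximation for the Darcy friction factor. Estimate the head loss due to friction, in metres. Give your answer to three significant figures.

h_f ≈ 2.77 m

V = 4Q/(πD²) = 4·0.217/(π·0.461²) = 1.300 m/s
Re = VD/ν = 1.300·0.461/7.89×10^-7 = 7.60×10^5 → turbulent
ε/D = 0.061/461 = 1.32×10^-4
Swamee-Jain: f = 0.01426
h_f = f(L/D)V²/(2g) = 0.01426·(1040/0.461)·1.300²/(2·9.81) = 2.772 m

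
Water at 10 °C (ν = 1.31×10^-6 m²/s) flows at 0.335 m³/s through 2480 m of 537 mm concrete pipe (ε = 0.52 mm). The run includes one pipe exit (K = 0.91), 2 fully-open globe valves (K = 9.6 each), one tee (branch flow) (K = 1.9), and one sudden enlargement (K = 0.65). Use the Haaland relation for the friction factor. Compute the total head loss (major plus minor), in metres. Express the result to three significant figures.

H_L ≈ 12.8 m

V = 4Q/(πD²) = 1.479 m/s; V²/2g = 0.1115 m
Re = 6.06×10^5, ε/D = 9.68×10^-4 → f = 0.01997 (Haaland)
Major: h_f = f(L/D)·V²/2g = 0.01997·4618·0.1115 = 10.28 m
Minor: ΣK = 22.7; h_m = ΣK·V²/2g = 2.527 m
Total H_L = 10.28 + 2.527 = 12.81 m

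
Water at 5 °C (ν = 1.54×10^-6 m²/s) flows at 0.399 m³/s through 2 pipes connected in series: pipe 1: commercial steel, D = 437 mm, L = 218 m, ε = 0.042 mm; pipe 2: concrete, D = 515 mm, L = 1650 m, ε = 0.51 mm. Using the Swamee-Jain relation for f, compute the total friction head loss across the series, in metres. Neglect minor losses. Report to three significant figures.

Pipe 1: V = 2.660 m/s, Re = 7.55×10^5, ε/D = 9.61×10^-5, f = 0.01380, h_1 = f(L/D)V²/2g = 2.483 m
Pipe 2: V = 1.915 m/s, Re = 6.41×10^5, ε/D = 9.90×10^-4, f = 0.02017, h_2 = f(L/D)V²/2g = 12.09 m
Series → Q common, losses add: H = Σh = 14.57 m

H ≈ 14.6 m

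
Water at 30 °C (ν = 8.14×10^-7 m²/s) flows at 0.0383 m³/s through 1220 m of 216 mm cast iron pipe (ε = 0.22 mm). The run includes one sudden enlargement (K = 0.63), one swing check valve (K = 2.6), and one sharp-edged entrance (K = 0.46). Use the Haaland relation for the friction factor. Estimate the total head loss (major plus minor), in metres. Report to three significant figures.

H_L ≈ 6.70 m

V = 4Q/(πD²) = 1.045 m/s; V²/2g = 0.05568 m
Re = 2.77×10^5, ε/D = 0.00102 → f = 0.02067 (Haaland)
Major: h_f = f(L/D)·V²/2g = 0.02067·5648·0.05568 = 6.499 m
Minor: ΣK = 3.69; h_m = ΣK·V²/2g = 0.2055 m
Total H_L = 6.499 + 0.2055 = 6.705 m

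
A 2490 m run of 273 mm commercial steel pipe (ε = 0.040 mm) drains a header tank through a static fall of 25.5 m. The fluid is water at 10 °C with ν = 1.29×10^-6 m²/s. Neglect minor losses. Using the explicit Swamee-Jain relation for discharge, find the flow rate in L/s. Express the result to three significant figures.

Swamee-Jain (Type II): Q = -0.965·√(gD⁵h_f/L)·ln[ε/(3.7D) + √(3.17ν²L/(gD³h_f))]
√(gD⁵h_f/L) = √(9.81·0.273⁵·25.5/2490) = 0.01234
ε/(3.7D) = 3.96×10^-5; √(3.17ν²L/(gD³h_f)) = 5.08×10^-5
Q = -0.965·0.01234·ln(9.040×10^-5) = 0.1109 m³/s
Check: V = 1.89 m/s, Re = 4.01×10^5, f = 0.01533, h_f = 25.6 m ≈ 25.5 m ✓

Q ≈ 111 L/s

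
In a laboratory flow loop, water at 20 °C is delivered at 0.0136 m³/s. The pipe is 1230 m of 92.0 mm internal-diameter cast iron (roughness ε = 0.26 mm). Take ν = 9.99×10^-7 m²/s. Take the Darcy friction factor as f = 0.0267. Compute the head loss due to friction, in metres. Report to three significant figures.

h_f ≈ 76.2 m

V = 4Q/(πD²) = 4·0.0136/(π·0.0920²) = 2.046 m/s
h_f = f(L/D)V²/(2g) = 0.02670·(1230/0.0920)·2.046²/(2·9.81) = 76.15 m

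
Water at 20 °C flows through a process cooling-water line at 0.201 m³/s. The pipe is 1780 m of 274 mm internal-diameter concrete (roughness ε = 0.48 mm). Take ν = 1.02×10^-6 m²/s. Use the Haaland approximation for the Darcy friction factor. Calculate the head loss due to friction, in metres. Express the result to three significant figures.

V = 4Q/(πD²) = 4·0.201/(π·0.274²) = 3.409 m/s
Re = VD/ν = 3.409·0.274/1.02×10^-6 = 9.16×10^5 → turbulent
ε/D = 0.48/274 = 0.00175
Haaland: f = 0.02286
h_f = f(L/D)V²/(2g) = 0.02286·(1780/0.274)·3.409²/(2·9.81) = 87.94 m

h_f ≈ 87.9 m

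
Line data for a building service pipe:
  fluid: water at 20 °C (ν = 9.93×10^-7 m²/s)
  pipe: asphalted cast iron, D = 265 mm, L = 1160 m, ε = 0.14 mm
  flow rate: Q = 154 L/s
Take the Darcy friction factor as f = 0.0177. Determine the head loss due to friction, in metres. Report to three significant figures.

V = 4Q/(πD²) = 4·0.154/(π·0.265²) = 2.792 m/s
h_f = f(L/D)V²/(2g) = 0.01770·(1160/0.265)·2.792²/(2·9.81) = 30.79 m

h_f ≈ 30.8 m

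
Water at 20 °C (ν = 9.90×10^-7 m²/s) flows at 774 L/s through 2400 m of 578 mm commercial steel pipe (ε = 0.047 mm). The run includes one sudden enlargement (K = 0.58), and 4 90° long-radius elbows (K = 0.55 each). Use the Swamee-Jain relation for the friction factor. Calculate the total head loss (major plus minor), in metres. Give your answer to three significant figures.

H_L ≈ 24.5 m

V = 4Q/(πD²) = 2.950 m/s; V²/2g = 0.4435 m
Re = 1.72×10^6, ε/D = 8.13×10^-5 → f = 0.01266 (Swamee-Jain)
Major: h_f = f(L/D)·V²/2g = 0.01266·4152·0.4435 = 23.31 m
Minor: ΣK = 2.78; h_m = ΣK·V²/2g = 1.233 m
Total H_L = 23.31 + 1.233 = 24.55 m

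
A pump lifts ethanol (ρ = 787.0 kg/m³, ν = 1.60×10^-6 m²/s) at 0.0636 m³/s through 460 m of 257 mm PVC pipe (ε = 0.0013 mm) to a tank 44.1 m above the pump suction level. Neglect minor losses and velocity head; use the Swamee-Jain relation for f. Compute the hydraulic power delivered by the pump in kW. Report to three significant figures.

V = 4Q/(πD²) = 1.226 m/s; Re = 1.97×10^5; ε/D = 5.06×10^-6; f = 0.01563
h_f = f(L/D)V²/2g = 2.143 m
Total head H = z + h_f = 44.1 + 2.143 = 46.24 m
P_hyd = ρgQH = 787.0·9.81·0.0636·46.24 = 22.71 kW

P_hyd ≈ 22.7 kW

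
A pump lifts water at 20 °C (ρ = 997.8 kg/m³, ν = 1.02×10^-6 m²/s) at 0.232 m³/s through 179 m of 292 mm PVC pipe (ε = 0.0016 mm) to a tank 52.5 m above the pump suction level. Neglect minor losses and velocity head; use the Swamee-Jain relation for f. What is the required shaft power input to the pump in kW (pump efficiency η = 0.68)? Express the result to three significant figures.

P_shaft ≈ 190 kW

V = 4Q/(πD²) = 3.464 m/s; Re = 9.92×10^5; ε/D = 5.48×10^-6; f = 0.01176
h_f = f(L/D)V²/2g = 4.410 m
Total head H = z + h_f = 52.5 + 4.410 = 56.91 m
P_hyd = ρgQH = 997.8·9.81·0.232·56.91 = 129.2 kW
P_shaft = P_hyd/η = 129.2/0.68 = 190.1 kW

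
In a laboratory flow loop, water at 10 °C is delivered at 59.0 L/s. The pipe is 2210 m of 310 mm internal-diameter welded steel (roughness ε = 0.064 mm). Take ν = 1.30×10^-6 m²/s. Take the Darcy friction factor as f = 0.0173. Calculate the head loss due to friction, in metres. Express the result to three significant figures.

h_f ≈ 3.84 m

V = 4Q/(πD²) = 4·0.0590/(π·0.310²) = 0.7817 m/s
h_f = f(L/D)V²/(2g) = 0.01730·(2210/0.310)·0.7817²/(2·9.81) = 3.841 m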